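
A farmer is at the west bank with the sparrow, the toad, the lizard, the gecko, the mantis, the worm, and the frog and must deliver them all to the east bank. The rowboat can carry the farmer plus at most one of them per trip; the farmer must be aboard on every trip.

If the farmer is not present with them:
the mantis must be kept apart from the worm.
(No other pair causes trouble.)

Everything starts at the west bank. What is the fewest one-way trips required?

Counting alone: the farmer can take at most 1 across per trip to the east bank, so moving all 7 needs at least 7 loaded trips out, with a return between consecutive ones — at least 13 crossings.
The plan below uses exactly 13 crossings, so it is optimal:
1. Farmer goes to the east bank with the mantis.
2. Farmer goes back to the west bank alone.
3. Farmer goes to the east bank with the sparrow.
4. Farmer goes back to the west bank alone.
5. Farmer goes to the east bank with the toad.
6. Farmer goes back to the west bank alone.
7. Farmer goes to the east bank with the lizard.
8. Farmer goes back to the west bank alone.
9. Farmer goes to the east bank with the gecko.
10. Farmer goes back to the west bank alone.
11. Farmer goes to the east bank with the frog.
12. Farmer goes back to the west bank alone.
13. Farmer goes to the east bank with the worm.

13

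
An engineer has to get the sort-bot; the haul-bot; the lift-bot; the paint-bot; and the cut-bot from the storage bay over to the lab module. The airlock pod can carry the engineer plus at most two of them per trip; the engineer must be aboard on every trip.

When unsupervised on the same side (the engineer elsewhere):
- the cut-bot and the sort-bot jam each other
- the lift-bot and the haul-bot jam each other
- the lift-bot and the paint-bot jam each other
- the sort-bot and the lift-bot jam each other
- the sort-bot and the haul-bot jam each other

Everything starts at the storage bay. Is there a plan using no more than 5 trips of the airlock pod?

No

Counting alone: the engineer can take at most 2 across per trip to the lab module, so moving all 5 needs at least 3 loaded trips out, with a return between consecutive ones — at least 5 crossings.
The safety rule pushes this higher. Following every safe sequence of crossings, the most of the 5 that can be at the lab module as the airlock pod arrives there on crossing 5 is 4 — never all 5.
So the move cannot be finished within 5 crossings. (The shortest complete plan takes 7:)
1. Engineer goes to the lab module with the lift-bot and the sort-bot.  [the storage bay: the cut-bot, the haul-bot, the paint-bot | the lab module: the lift-bot, the sort-bot]
2. Engineer goes back to the storage bay with the sort-bot.  [the storage bay: the cut-bot, the haul-bot, the paint-bot, the sort-bot | the lab module: the lift-bot]
3. Engineer goes to the lab module with the paint-bot and the sort-bot.  [the storage bay: the cut-bot, the haul-bot | the lab module: the lift-bot, the paint-bot, the sort-bot]
4. Engineer goes back to the storage bay with the lift-bot.  [the storage bay: the cut-bot, the haul-bot, the lift-bot | the lab module: the paint-bot, the sort-bot]
5. Engineer goes to the lab module with the cut-bot and the haul-bot.  [the storage bay: the lift-bot | the lab module: the cut-bot, the haul-bot, the paint-bot, the sort-bot]
6. Engineer goes back to the storage bay with the sort-bot.  [the storage bay: the lift-bot, the sort-bot | the lab module: the cut-bot, the haul-bot, the paint-bot]
7. Engineer goes to the lab module with the lift-bot and the sort-bot.  [the storage bay: — | the lab module: the cut-bot, the haul-bot, the lift-bot, the paint-bot, the sort-bot]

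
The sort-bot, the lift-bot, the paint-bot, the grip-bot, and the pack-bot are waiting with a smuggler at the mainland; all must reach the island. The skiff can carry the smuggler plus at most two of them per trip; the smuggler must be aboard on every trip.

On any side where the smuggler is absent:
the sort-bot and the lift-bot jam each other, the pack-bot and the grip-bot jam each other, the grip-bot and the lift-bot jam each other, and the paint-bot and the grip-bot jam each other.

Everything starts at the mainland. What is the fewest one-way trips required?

5

Counting alone: the smuggler can take at most 2 across per trip to the island, so moving all 5 needs at least 3 loaded trips out, with a return between consecutive ones — at least 5 crossings.
The plan below uses exactly 5 crossings, so it is optimal:
1. Smuggler goes to the island with the grip-bot and the sort-bot.
2. Smuggler goes back to the mainland alone.
3. Smuggler goes to the island with the pack-bot and the paint-bot.
4. Smuggler goes back to the mainland with the grip-bot.
5. Smuggler goes to the island with the grip-bot and the lift-bot.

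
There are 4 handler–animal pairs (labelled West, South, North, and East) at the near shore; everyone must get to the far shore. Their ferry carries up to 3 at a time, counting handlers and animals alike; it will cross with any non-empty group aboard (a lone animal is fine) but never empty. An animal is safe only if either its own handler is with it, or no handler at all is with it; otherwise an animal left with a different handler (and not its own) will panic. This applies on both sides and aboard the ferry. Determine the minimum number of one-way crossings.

9

Counting alone: each trip to the far shore takes at most 3 across and each return brings at least 1 back, so after t trips out (and t−1 returns) at most 3t − (t−1) of the 8 are across; that first reaches 8 at t = 4, so at least 7 crossings are needed.
The safety rule pushes this higher. Following every safe sequence of crossings, the most of the 8 that can be at the far shore as the ferry arrives there on crossing 7 is 7 — never all 8.
So no plan with fewer than 9 crossings exists, and this one achieves 9:
1. animal West and handler West cross → the far shore.
2. handler West crosses ← the near shore.
3. animal South, handler South, and handler West cross → the far shore.
4. animal West and handler West cross ← the near shore.
5. handler East, handler North, and handler West cross → the far shore.
6. animal South crosses ← the near shore.
7. animal South and animal West cross → the far shore.
8. animal West crosses ← the near shore.
9. animal East, animal North, and animal West cross → the far shore.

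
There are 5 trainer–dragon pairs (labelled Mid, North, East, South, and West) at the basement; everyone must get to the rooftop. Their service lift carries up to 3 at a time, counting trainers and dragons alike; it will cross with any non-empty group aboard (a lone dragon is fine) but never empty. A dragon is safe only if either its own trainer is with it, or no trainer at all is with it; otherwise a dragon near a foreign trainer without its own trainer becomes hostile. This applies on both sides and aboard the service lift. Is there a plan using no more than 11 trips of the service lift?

Yes

Yes — this plan uses 11 crossings (≤ 11):
1. dragon Mid and trainer Mid cross → the rooftop.
2. trainer Mid crosses ← the basement.
3. dragon East, dragon North, and dragon South cross → the rooftop.
4. dragon Mid crosses ← the basement.
5. trainer East, trainer North, and trainer South cross → the rooftop.
6. dragon North and trainer North cross ← the basement.
7. trainer Mid, trainer North, and trainer West cross → the rooftop.
8. dragon East crosses ← the basement.
9. dragon Mid and dragon North cross → the rooftop.
10. dragon Mid crosses ← the basement.
11. dragon East, dragon Mid, and dragon West cross → the rooftop.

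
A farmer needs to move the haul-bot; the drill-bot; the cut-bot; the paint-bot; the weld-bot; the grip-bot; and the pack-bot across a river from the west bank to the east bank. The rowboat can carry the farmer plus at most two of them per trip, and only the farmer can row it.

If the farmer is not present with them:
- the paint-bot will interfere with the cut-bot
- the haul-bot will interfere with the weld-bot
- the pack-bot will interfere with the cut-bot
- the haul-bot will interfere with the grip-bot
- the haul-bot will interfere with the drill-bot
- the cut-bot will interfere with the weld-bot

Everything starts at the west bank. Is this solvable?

1. Farmer goes to the east bank with the cut-bot and the haul-bot.  [the west bank: the drill-bot, the grip-bot, the pack-bot, the paint-bot, the weld-bot | the east bank: the cut-bot, the haul-bot]
2. Farmer goes back to the west bank alone.  [the west bank: the drill-bot, the grip-bot, the pack-bot, the paint-bot, the weld-bot | the east bank: the cut-bot, the haul-bot]
3. Farmer goes to the east bank with the drill-bot.  [the west bank: the grip-bot, the pack-bot, the paint-bot, the weld-bot | the east bank: the cut-bot, the drill-bot, the haul-bot]
4. Farmer goes back to the west bank with the haul-bot.  [the west bank: the grip-bot, the haul-bot, the pack-bot, the paint-bot, the weld-bot | the east bank: the cut-bot, the drill-bot]
5. Farmer goes to the east bank with the grip-bot and the weld-bot.  [the west bank: the haul-bot, the pack-bot, the paint-bot | the east bank: the cut-bot, the drill-bot, the grip-bot, the weld-bot]
6. Farmer goes back to the west bank with the cut-bot.  [the west bank: the cut-bot, the haul-bot, the pack-bot, the paint-bot | the east bank: the drill-bot, the grip-bot, the weld-bot]
7. Farmer goes to the east bank with the pack-bot and the paint-bot.  [the west bank: the cut-bot, the haul-bot | the east bank: the drill-bot, the grip-bot, the pack-bot, the paint-bot, the weld-bot]
8. Farmer goes back to the west bank alone.  [the west bank: the cut-bot, the haul-bot | the east bank: the drill-bot, the grip-bot, the pack-bot, the paint-bot, the weld-bot]
9. Farmer goes to the east bank with the cut-bot and the haul-bot.  [the west bank: — | the east bank: the cut-bot, the drill-bot, the grip-bot, the haul-bot, the pack-bot, the paint-bot, the weld-bot]

Yes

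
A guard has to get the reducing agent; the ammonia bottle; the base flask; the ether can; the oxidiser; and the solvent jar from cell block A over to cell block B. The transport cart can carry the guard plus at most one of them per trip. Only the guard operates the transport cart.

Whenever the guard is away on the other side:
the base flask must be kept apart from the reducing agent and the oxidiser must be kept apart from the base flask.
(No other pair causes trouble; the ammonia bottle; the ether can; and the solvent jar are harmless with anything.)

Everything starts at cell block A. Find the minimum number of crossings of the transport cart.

13

Counting alone: the guard can take at most 1 across per trip to cell block B, so moving all 6 needs at least 6 loaded trips out, with a return between consecutive ones — at least 11 crossings.
The safety rule pushes this higher. Following every safe sequence of crossings, the most of the 6 that can be at cell block B as the transport cart arrives there on crossing 11 is 5 — never all 6.
So no plan with fewer than 13 crossings exists, and this one achieves 13:
1. Guard goes to cell block B with the base flask.
2. Guard goes back to cell block A alone.
3. Guard goes to cell block B with the reducing agent.
4. Guard goes back to cell block A with the base flask.
5. Guard goes to cell block B with the oxidiser.
6. Guard goes back to cell block A alone.
7. Guard goes to cell block B with the ammonia bottle.
8. Guard goes back to cell block A alone.
9. Guard goes to cell block B with the ether can.
10. Guard goes back to cell block A alone.
11. Guard goes to cell block B with the solvent jar.
12. Guard goes back to cell block A alone.
13. Guard goes to cell block B with the base flask.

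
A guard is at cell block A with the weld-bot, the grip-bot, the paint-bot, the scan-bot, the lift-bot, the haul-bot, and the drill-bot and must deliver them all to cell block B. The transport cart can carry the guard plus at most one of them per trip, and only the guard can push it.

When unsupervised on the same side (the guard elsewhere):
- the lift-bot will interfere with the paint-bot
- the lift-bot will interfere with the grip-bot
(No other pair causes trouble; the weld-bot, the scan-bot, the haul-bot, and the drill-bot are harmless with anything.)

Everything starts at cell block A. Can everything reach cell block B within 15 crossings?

Yes

Yes — this plan uses 15 crossings (≤ 15):
1. Guard goes to cell block B with the lift-bot.  [cell block A: the drill-bot, the grip-bot, the haul-bot, the paint-bot, the scan-bot, the weld-bot | cell block B: the lift-bot]
2. Guard goes back to cell block A alone.  [cell block A: the drill-bot, the grip-bot, the haul-bot, the paint-bot, the scan-bot, the weld-bot | cell block B: the lift-bot]
3. Guard goes to cell block B with the weld-bot.  [cell block A: the drill-bot, the grip-bot, the haul-bot, the paint-bot, the scan-bot | cell block B: the lift-bot, the weld-bot]
4. Guard goes back to cell block A alone.  [cell block A: the drill-bot, the grip-bot, the haul-bot, the paint-bot, the scan-bot | cell block B: the lift-bot, the weld-bot]
5. Guard goes to cell block B with the grip-bot.  [cell block A: the drill-bot, the haul-bot, the paint-bot, the scan-bot | cell block B: the grip-bot, the lift-bot, the weld-bot]
6. Guard goes back to cell block A with the lift-bot.  [cell block A: the drill-bot, the haul-bot, the lift-bot, the paint-bot, the scan-bot | cell block B: the grip-bot, the weld-bot]
7. Guard goes to cell block B with the paint-bot.  [cell block A: the drill-bot, the haul-bot, the lift-bot, the scan-bot | cell block B: the grip-bot, the paint-bot, the weld-bot]
8. Guard goes back to cell block A alone.  [cell block A: the drill-bot, the haul-bot, the lift-bot, the scan-bot | cell block B: the grip-bot, the paint-bot, the weld-bot]
9. Guard goes to cell block B with the scan-bot.  [cell block A: the drill-bot, the haul-bot, the lift-bot | cell block B: the grip-bot, the paint-bot, the scan-bot, the weld-bot]
10. Guard goes back to cell block A alone.  [cell block A: the drill-bot, the haul-bot, the lift-bot | cell block B: the grip-bot, the paint-bot, the scan-bot, the weld-bot]
11. Guard goes to cell block B with the haul-bot.  [cell block A: the drill-bot, the lift-bot | cell block B: the grip-bot, the haul-bot, the paint-bot, the scan-bot, the weld-bot]
12. Guard goes back to cell block A alone.  [cell block A: the drill-bot, the lift-bot | cell block B: the grip-bot, the haul-bot, the paint-bot, the scan-bot, the weld-bot]
13. Guard goes to cell block B with the drill-bot.  [cell block A: the lift-bot | cell block B: the drill-bot, the grip-bot, the haul-bot, the paint-bot, the scan-bot, the weld-bot]
14. Guard goes back to cell block A alone.  [cell block A: the lift-bot | cell block B: the drill-bot, the grip-bot, the haul-bot, the paint-bot, the scan-bot, the weld-bot]
15. Guard goes to cell block B with the lift-bot.  [cell block A: — | cell block B: the drill-bot, the grip-bot, the haul-bot, the lift-bot, the paint-bot, the scan-bot, the weld-bot]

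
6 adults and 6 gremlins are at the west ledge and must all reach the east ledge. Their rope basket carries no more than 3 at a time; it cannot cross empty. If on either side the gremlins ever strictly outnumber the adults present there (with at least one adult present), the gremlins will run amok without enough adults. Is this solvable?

Following every safe sequence of crossings from the start, the most of the 12 that can be at the east ledge as the rope basket arrives there on crossings 1, 3, 5 is 3, 5, 6 respectively; the best ever achieved is 6 of 12.
From crossing 7 on, no configuration arises that was not already reachable earlier: only 17 distinct safe configurations (who is on which side, and where the rope basket is) can ever be reached, none of them has everyone across, and every continuation just revisits them. They are: 0 adults + 0 gremlins across (rope basket back at the start); 0 adults + 1 gremlin across (rope basket there); 0 adults + 1 gremlin across (rope basket back at the start); 0 adults + 2 gremlins across (rope basket there); 0 adults + 2 gremlins across (rope basket back at the start); 0 adults + 3 gremlins across (rope basket there); 0 adults + 3 gremlins across (rope basket back at the start); 0 adults + 4 gremlins across (rope basket there); 0 adults + 4 gremlins across (rope basket back at the start); 0 adults + 5 gremlins across (rope basket there); 0 adults + 5 gremlins across (rope basket back at the start); 0 adults + 6 gremlins across (rope basket there); 1 adult + 1 gremlin across (rope basket there); 1 adult + 1 gremlin across (rope basket back at the start); 2 adults + 2 gremlins across (rope basket there); 2 adults + 2 gremlins across (rope basket back at the start); 3 adults + 3 gremlins across (rope basket there). So no valid plan exists.

No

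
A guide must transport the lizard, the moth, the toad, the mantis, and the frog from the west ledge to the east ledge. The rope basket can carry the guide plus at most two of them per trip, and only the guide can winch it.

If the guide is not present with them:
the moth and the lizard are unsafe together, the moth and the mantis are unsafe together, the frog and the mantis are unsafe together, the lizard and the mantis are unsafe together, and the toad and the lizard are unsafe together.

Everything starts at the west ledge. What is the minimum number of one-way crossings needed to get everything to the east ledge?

7

Counting alone: the guide can take at most 2 across per trip to the east ledge, so moving all 5 needs at least 3 loaded trips out, with a return between consecutive ones — at least 5 crossings.
The safety rule pushes this higher. Following every safe sequence of crossings, the most of the 5 that can be at the east ledge as the rope basket arrives there on crossing 5 is 4 — never all 5.
So no plan with fewer than 7 crossings exists, and this one achieves 7:
1. Guide goes to the east ledge with the lizard and the mantis.  [the west ledge: the frog, the moth, the toad | the east ledge: the lizard, the mantis]
2. Guide goes back to the west ledge with the lizard.  [the west ledge: the frog, the lizard, the moth, the toad | the east ledge: the mantis]
3. Guide goes to the east ledge with the lizard and the toad.  [the west ledge: the frog, the moth | the east ledge: the lizard, the mantis, the toad]
4. Guide goes back to the west ledge with the lizard.  [the west ledge: the frog, the lizard, the moth | the east ledge: the mantis, the toad]
5. Guide goes to the east ledge with the frog and the moth.  [the west ledge: the lizard | the east ledge: the frog, the mantis, the moth, the toad]
6. Guide goes back to the west ledge with the mantis.  [the west ledge: the lizard, the mantis | the east ledge: the frog, the moth, the toad]
7. Guide goes to the east ledge with the lizard and the mantis.  [the west ledge: — | the east ledge: the frog, the lizard, the mantis, the moth, the toad]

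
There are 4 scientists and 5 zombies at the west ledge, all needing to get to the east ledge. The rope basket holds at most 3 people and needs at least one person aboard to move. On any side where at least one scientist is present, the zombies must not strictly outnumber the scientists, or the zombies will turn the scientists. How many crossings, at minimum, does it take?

The zombies already outnumber the scientists at the west ledge before anyone moves, so the starting position itself is disallowed.

impossible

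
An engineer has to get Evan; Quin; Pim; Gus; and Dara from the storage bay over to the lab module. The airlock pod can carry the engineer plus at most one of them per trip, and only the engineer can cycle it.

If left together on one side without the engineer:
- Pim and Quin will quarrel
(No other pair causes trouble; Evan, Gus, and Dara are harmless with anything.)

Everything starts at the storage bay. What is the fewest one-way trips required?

9

Counting alone: the engineer can take at most 1 across per trip to the lab module, so moving all 5 needs at least 5 loaded trips out, with a return between consecutive ones — at least 9 crossings.
The plan below uses exactly 9 crossings, so it is optimal:
1. Engineer goes to the lab module with Quin.  [the storage bay: Dara, Evan, Gus, Pim | the lab module: Quin]
2. Engineer goes back to the storage bay alone.  [the storage bay: Dara, Evan, Gus, Pim | the lab module: Quin]
3. Engineer goes to the lab module with Evan.  [the storage bay: Dara, Gus, Pim | the lab module: Evan, Quin]
4. Engineer goes back to the storage bay alone.  [the storage bay: Dara, Gus, Pim | the lab module: Evan, Quin]
5. Engineer goes to the lab module with Gus.  [the storage bay: Dara, Pim | the lab module: Evan, Gus, Quin]
6. Engineer goes back to the storage bay alone.  [the storage bay: Dara, Pim | the lab module: Evan, Gus, Quin]
7. Engineer goes to the lab module with Dara.  [the storage bay: Pim | the lab module: Dara, Evan, Gus, Quin]
8. Engineer goes back to the storage bay alone.  [the storage bay: Pim | the lab module: Dara, Evan, Gus, Quin]
9. Engineer goes to the lab module with Pim.  [the storage bay: — | the lab module: Dara, Evan, Gus, Pim, Quin]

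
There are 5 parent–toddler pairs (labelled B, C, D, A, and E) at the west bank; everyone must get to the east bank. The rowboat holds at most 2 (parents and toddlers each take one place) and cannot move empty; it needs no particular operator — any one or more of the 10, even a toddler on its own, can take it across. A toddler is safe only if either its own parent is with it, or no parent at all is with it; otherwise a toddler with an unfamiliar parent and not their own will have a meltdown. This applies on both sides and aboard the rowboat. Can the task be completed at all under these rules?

Following every safe sequence of crossings from the start, the most of the 10 that can be at the east bank as the rowboat arrives there on crossings 1, 3, 5, 7 is 2, 3, 4, 5 respectively; the best ever achieved is 5 of 10.
From crossing 9 on, no configuration arises that was not already reachable earlier: only 82 distinct safe configurations (who is on which side, and where the rowboat is) can ever be reached, none of them has everyone across, and every continuation just revisits them. So no valid plan exists.

No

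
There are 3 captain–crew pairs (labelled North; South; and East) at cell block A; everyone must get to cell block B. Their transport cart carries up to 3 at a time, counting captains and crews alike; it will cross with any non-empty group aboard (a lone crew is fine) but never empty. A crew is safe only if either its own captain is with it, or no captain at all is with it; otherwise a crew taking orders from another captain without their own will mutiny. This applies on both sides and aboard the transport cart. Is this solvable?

1. captain North and crew North cross → cell block B.
2. captain North crosses ← cell block A.
3. captain East, captain North, and captain South cross → cell block B.
4. crew North crosses ← cell block A.
5. crew East, crew North, and crew South cross → cell block B.

Yes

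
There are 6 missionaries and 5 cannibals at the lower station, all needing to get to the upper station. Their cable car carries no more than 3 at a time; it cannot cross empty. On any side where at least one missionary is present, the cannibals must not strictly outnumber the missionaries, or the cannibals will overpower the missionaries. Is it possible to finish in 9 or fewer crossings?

Yes

Yes — this plan uses 9 crossings (≤ 9):
1. 3 cannibals → the upper station.  (the lower station: 6M 2C; the upper station: 0M 3C)
2. 1 cannibal ← the lower station.  (the lower station: 6M 3C; the upper station: 0M 2C)
3. 3 missionaries → the upper station.  (the lower station: 3M 3C; the upper station: 3M 2C)
4. 1 missionary ← the lower station.  (the lower station: 4M 3C; the upper station: 2M 2C)
5. 2 missionaries and 1 cannibal → the upper station.  (the lower station: 2M 2C; the upper station: 4M 3C)
6. 1 missionary ← the lower station.  (the lower station: 3M 2C; the upper station: 3M 3C)
7. 2 missionaries and 1 cannibal → the upper station.  (the lower station: 1M 1C; the upper station: 5M 4C)
8. 1 missionary ← the lower station.  (the lower station: 2M 1C; the upper station: 4M 4C)
9. 2 missionaries and 1 cannibal → the upper station.  (the lower station: 0M 0C; the upper station: 6M 5C)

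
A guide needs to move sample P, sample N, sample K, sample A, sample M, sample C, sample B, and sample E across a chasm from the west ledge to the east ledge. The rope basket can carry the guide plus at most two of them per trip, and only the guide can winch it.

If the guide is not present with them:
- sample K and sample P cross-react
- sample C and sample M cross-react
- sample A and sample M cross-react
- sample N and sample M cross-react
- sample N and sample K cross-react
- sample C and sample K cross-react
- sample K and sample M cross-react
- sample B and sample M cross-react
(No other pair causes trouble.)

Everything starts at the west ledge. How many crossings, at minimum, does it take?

Counting alone: the guide can take at most 2 across per trip to the east ledge, so moving all 8 needs at least 4 loaded trips out, with a return between consecutive ones — at least 7 crossings.
The safety rule pushes this higher. Following every safe sequence of crossings, the most of the 8 that can be at the east ledge as the rope basket arrives there on crossings 7, 9, 11 is 5, 6, 7 respectively — never all 8.
So no plan with fewer than 13 crossings exists, and this one achieves 13:
1. Guide goes to the east ledge with sample K and sample M.
2. Guide goes back to the west ledge with sample K.
3. Guide goes to the east ledge with sample K and sample P.
4. Guide goes back to the west ledge with sample K.
5. Guide goes to the east ledge with sample C and sample N.
6. Guide goes back to the west ledge with sample M.
7. Guide goes to the east ledge with sample A and sample M.
8. Guide goes back to the west ledge with sample M.
9. Guide goes to the east ledge with sample B and sample K.
10. Guide goes back to the west ledge with sample K.
11. Guide goes to the east ledge with sample E and sample K.
12. Guide goes back to the west ledge with sample K.
13. Guide goes to the east ledge with sample K and sample M.

13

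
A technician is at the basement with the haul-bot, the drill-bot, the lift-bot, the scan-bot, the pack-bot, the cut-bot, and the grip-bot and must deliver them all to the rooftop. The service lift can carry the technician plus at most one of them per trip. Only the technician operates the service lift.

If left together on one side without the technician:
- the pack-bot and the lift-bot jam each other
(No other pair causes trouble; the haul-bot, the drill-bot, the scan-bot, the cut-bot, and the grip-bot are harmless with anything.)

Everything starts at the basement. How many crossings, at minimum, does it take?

13

Counting alone: the technician can take at most 1 across per trip to the rooftop, so moving all 7 needs at least 7 loaded trips out, with a return between consecutive ones — at least 13 crossings.
The plan below uses exactly 13 crossings, so it is optimal:
1. Technician goes to the rooftop with the lift-bot.  [the basement: the cut-bot, the drill-bot, the grip-bot, the haul-bot, the pack-bot, the scan-bot | the rooftop: the lift-bot]
2. Technician goes back to the basement alone.  [the basement: the cut-bot, the drill-bot, the grip-bot, the haul-bot, the pack-bot, the scan-bot | the rooftop: the lift-bot]
3. Technician goes to the rooftop with the haul-bot.  [the basement: the cut-bot, the drill-bot, the grip-bot, the pack-bot, the scan-bot | the rooftop: the haul-bot, the lift-bot]
4. Technician goes back to the basement alone.  [the basement: the cut-bot, the drill-bot, the grip-bot, the pack-bot, the scan-bot | the rooftop: the haul-bot, the lift-bot]
5. Technician goes to the rooftop with the drill-bot.  [the basement: the cut-bot, the grip-bot, the pack-bot, the scan-bot | the rooftop: the drill-bot, the haul-bot, the lift-bot]
6. Technician goes back to the basement alone.  [the basement: the cut-bot, the grip-bot, the pack-bot, the scan-bot | the rooftop: the drill-bot, the haul-bot, the lift-bot]
7. Technician goes to the rooftop with the scan-bot.  [the basement: the cut-bot, the grip-bot, the pack-bot | the rooftop: the drill-bot, the haul-bot, the lift-bot, the scan-bot]
8. Technician goes back to the basement alone.  [the basement: the cut-bot, the grip-bot, the pack-bot | the rooftop: the drill-bot, the haul-bot, the lift-bot, the scan-bot]
9. Technician goes to the rooftop with the cut-bot.  [the basement: the grip-bot, the pack-bot | the rooftop: the cut-bot, the drill-bot, the haul-bot, the lift-bot, the scan-bot]
10. Technician goes back to the basement alone.  [the basement: the grip-bot, the pack-bot | the rooftop: the cut-bot, the drill-bot, the haul-bot, the lift-bot, the scan-bot]
11. Technician goes to the rooftop with the grip-bot.  [the basement: the pack-bot | the rooftop: the cut-bot, the drill-bot, the grip-bot, the haul-bot, the lift-bot, the scan-bot]
12. Technician goes back to the basement alone.  [the basement: the pack-bot | the rooftop: the cut-bot, the drill-bot, the grip-bot, the haul-bot, the lift-bot, the scan-bot]
13. Technician goes to the rooftop with the pack-bot.  [the basement: — | the rooftop: the cut-bot, the drill-bot, the grip-bot, the haul-bot, the lift-bot, the pack-bot, the scan-bot]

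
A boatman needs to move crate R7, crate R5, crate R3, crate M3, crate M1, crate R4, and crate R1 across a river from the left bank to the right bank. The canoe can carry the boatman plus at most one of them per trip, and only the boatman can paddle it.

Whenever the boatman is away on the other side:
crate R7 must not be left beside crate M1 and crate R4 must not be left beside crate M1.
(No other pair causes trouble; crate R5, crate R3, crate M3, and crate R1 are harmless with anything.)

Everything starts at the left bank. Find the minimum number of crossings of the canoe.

Counting alone: the boatman can take at most 1 across per trip to the right bank, so moving all 7 needs at least 7 loaded trips out, with a return between consecutive ones — at least 13 crossings.
The safety rule pushes this higher. Following every safe sequence of crossings, the most of the 7 that can be at the right bank as the canoe arrives there on crossing 13 is 6 — never all 7.
So no plan with fewer than 15 crossings exists, and this one achieves 15:
1. Boatman goes to the right bank with crate M1.
2. Boatman goes back to the left bank alone.
3. Boatman goes to the right bank with crate R7.
4. Boatman goes back to the left bank with crate M1.
5. Boatman goes to the right bank with crate R4.
6. Boatman goes back to the left bank alone.
7. Boatman goes to the right bank with crate R5.
8. Boatman goes back to the left bank alone.
9. Boatman goes to the right bank with crate R3.
10. Boatman goes back to the left bank alone.
11. Boatman goes to the right bank with crate M3.
12. Boatman goes back to the left bank alone.
13. Boatman goes to the right bank with crate R1.
14. Boatman goes back to the left bank alone.
15. Boatman goes to the right bank with crate M1.

15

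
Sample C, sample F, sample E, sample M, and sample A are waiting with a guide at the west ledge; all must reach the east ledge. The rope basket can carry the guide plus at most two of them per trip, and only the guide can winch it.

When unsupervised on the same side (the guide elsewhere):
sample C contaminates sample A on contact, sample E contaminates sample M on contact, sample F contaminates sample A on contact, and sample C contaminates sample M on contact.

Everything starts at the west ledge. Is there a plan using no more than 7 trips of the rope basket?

Yes

Yes — this plan uses 7 crossings (≤ 7):
1. Guide goes to the east ledge with sample A and sample M.  [the west ledge: sample C, sample E, sample F | the east ledge: sample A, sample M]
2. Guide goes back to the west ledge alone.  [the west ledge: sample C, sample E, sample F | the east ledge: sample A, sample M]
3. Guide goes to the east ledge with sample C.  [the west ledge: sample E, sample F | the east ledge: sample A, sample C, sample M]
4. Guide goes back to the west ledge with sample A and sample M.  [the west ledge: sample A, sample E, sample F, sample M | the east ledge: sample C]
5. Guide goes to the east ledge with sample E and sample F.  [the west ledge: sample A, sample M | the east ledge: sample C, sample E, sample F]
6. Guide goes back to the west ledge alone.  [the west ledge: sample A, sample M | the east ledge: sample C, sample E, sample F]
7. Guide goes to the east ledge with sample A and sample M.  [the west ledge: — | the east ledge: sample A, sample C, sample E, sample F, sample M]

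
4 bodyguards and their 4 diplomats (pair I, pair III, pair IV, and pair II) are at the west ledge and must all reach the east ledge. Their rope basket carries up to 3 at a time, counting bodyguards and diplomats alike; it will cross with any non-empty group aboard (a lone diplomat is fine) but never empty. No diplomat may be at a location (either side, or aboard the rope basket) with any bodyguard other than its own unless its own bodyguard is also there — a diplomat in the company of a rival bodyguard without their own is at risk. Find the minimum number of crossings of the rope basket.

9

Counting alone: each trip to the east ledge takes at most 3 across and each return brings at least 1 back, so after t trips out (and t−1 returns) at most 3t − (t−1) of the 8 are across; that first reaches 8 at t = 4, so at least 7 crossings are needed.
The safety rule pushes this higher. Following every safe sequence of crossings, the most of the 8 that can be at the east ledge as the rope basket arrives there on crossing 7 is 7 — never all 8.
So no plan with fewer than 9 crossings exists, and this one achieves 9:
1. bodyguard I and diplomat I cross → the east ledge.
2. bodyguard I crosses ← the west ledge.
3. bodyguard I, bodyguard III, and diplomat III cross → the east ledge.
4. bodyguard I and diplomat I cross ← the west ledge.
5. bodyguard I, bodyguard II, and bodyguard IV cross → the east ledge.
6. diplomat III crosses ← the west ledge.
7. diplomat I and diplomat III cross → the east ledge.
8. diplomat I crosses ← the west ledge.
9. diplomat I, diplomat II, and diplomat IV cross → the east ledge.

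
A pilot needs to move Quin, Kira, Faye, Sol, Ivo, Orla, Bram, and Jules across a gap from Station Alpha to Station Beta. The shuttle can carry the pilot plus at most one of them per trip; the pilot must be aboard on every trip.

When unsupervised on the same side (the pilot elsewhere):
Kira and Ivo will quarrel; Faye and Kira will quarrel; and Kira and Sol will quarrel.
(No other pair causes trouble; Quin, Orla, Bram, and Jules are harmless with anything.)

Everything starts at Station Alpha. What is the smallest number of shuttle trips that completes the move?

impossible

Following every safe sequence of crossings from the start, the most of the 8 that can be at Station Beta as the shuttle arrives there on crossings 1, 3, 5, 7, 9, 11 is 1, 2, 3, 4, 5, 6 respectively; the best ever achieved is 6 of 8.
From crossing 13 on, no configuration arises that was not already reachable earlier: only 144 distinct safe configurations (who is on which side, and where the shuttle is) can ever be reached, none of them has everyone across, and every continuation just revisits them. So no valid plan exists.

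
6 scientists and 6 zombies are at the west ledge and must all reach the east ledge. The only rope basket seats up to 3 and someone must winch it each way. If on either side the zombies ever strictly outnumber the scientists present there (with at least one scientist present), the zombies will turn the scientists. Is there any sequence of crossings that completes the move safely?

No

Following every safe sequence of crossings from the start, the most of the 12 that can be at the east ledge as the rope basket arrives there on crossings 1, 3, 5 is 3, 5, 6 respectively; the best ever achieved is 6 of 12.
From crossing 7 on, no configuration arises that was not already reachable earlier: only 17 distinct safe configurations (who is on which side, and where the rope basket is) can ever be reached, none of them has everyone across, and every continuation just revisits them. They are: 0 scientists + 0 zombies across (rope basket back at the start); 0 scientists + 1 zombie across (rope basket there); 0 scientists + 1 zombie across (rope basket back at the start); 0 scientists + 2 zombies across (rope basket there); 0 scientists + 2 zombies across (rope basket back at the start); 0 scientists + 3 zombies across (rope basket there); 0 scientists + 3 zombies across (rope basket back at the start); 0 scientists + 4 zombies across (rope basket there); 0 scientists + 4 zombies across (rope basket back at the start); 0 scientists + 5 zombies across (rope basket there); 0 scientists + 5 zombies across (rope basket back at the start); 0 scientists + 6 zombies across (rope basket there); 1 scientist + 1 zombie across (rope basket there); 1 scientist + 1 zombie across (rope basket back at the start); 2 scientists + 2 zombies across (rope basket there); 2 scientists + 2 zombies across (rope basket back at the start); 3 scientists + 3 zombies across (rope basket there). So no valid plan exists.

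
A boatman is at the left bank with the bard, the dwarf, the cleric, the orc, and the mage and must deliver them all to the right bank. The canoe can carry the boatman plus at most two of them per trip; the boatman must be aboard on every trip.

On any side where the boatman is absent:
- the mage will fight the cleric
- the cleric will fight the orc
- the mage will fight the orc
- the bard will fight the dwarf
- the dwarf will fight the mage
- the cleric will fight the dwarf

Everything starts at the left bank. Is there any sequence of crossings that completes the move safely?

Whatever the first load, the items left behind include a forbidden pair without the boatman. No opening move is safe, so no plan exists.

No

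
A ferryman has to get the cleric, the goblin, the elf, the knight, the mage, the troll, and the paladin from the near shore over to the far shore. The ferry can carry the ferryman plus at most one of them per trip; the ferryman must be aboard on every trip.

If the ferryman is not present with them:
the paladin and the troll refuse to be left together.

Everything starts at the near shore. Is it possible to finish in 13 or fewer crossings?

Yes — this plan uses 13 crossings (≤ 13):
1. Ferryman goes to the far shore with the troll.  [the near shore: the cleric, the elf, the goblin, the knight, the mage, the paladin | the far shore: the troll]
2. Ferryman goes back to the near shore alone.  [the near shore: the cleric, the elf, the goblin, the knight, the mage, the paladin | the far shore: the troll]
3. Ferryman goes to the far shore with the cleric.  [the near shore: the elf, the goblin, the knight, the mage, the paladin | the far shore: the cleric, the troll]
4. Ferryman goes back to the near shore alone.  [the near shore: the elf, the goblin, the knight, the mage, the paladin | the far shore: the cleric, the troll]
5. Ferryman goes to the far shore with the goblin.  [the near shore: the elf, the knight, the mage, the paladin | the far shore: the cleric, the goblin, the troll]
6. Ferryman goes back to the near shore alone.  [the near shore: the elf, the knight, the mage, the paladin | the far shore: the cleric, the goblin, the troll]
7. Ferryman goes to the far shore with the elf.  [the near shore: the knight, the mage, the paladin | the far shore: the cleric, the elf, the goblin, the troll]
8. Ferryman goes back to the near shore alone.  [the near shore: the knight, the mage, the paladin | the far shore: the cleric, the elf, the goblin, the troll]
9. Ferryman goes to the far shore with the knight.  [the near shore: the mage, the paladin | the far shore: the cleric, the elf, the goblin, the knight, the troll]
10. Ferryman goes back to the near shore alone.  [the near shore: the mage, the paladin | the far shore: the cleric, the elf, the goblin, the knight, the troll]
11. Ferryman goes to the far shore with the mage.  [the near shore: the paladin | the far shore: the cleric, the elf, the goblin, the knight, the mage, the troll]
12. Ferryman goes back to the near shore alone.  [the near shore: the paladin | the far shore: the cleric, the elf, the goblin, the knight, the mage, the troll]
13. Ferryman goes to the far shore with the paladin.  [the near shore: — | the far shore: the cleric, the elf, the goblin, the knight, the mage, the paladin, the troll]

Yes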